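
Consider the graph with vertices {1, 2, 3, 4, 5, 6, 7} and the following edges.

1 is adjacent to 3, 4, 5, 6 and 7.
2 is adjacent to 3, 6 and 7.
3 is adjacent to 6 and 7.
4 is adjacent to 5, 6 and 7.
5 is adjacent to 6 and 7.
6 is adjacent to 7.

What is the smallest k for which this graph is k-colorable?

1, 4, 5, 6, 7 are pairwise adjacent (a clique of size 5), so at least 5 colors are needed.
5 colors suffice: 1=green, 2=green, 3=yellow, 4=yellow, 5=purple, 6=blue, 7=red. Each edge has distinct colors on its endpoints.

5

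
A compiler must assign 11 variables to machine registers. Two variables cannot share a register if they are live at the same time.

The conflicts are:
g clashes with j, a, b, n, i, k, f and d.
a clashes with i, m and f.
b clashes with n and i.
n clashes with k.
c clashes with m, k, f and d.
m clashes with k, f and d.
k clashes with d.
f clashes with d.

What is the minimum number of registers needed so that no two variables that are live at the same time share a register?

c, m, k, d all conflict with each other, so at least 4 registers are needed.
Using 4 registers: g=1, j=2, a=3, b=4, n=3, c=4, i=2, m=1, k=2, f=2, d=3. Every pair that conflicts lands in different registers.

4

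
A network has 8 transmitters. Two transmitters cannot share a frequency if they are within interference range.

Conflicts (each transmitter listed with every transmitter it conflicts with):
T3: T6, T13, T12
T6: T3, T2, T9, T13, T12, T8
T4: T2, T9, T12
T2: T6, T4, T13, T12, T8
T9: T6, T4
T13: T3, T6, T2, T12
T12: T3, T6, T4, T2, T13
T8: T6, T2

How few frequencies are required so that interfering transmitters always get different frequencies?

T3, T6, T13, T12 all conflict with each other, so at least 4 frequencies are needed.
A valid assignment using 4 frequencies: T3=2, T6=1, T4=1, T2=2, T9=2, T13=4, T12=3, T8=3. Every pair that conflicts lands in different frequencies.

4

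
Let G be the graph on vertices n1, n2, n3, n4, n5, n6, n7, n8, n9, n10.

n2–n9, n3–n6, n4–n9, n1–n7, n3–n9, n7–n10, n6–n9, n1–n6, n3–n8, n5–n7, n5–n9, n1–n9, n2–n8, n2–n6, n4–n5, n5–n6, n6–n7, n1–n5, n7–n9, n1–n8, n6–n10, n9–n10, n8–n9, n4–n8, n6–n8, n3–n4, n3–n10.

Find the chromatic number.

n1, n5, n6, n7, n9 form a clique, so at least 5 colors are needed.
A valid assignment using 5 colors: n1=Y, n2=Y, n3=Y, n4=B, n5=G, n6=B, n7=P, n8=G, n9=R, n10=G. No two adjacent vertices share a color.

5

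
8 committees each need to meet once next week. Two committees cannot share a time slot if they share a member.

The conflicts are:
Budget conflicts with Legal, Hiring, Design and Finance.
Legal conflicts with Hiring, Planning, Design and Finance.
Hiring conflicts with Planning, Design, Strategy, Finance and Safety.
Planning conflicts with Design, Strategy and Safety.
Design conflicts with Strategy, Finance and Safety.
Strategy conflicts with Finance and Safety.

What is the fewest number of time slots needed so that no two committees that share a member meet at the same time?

Hiring, Planning, Design, Strategy, Safety are mutually in conflict, so at least 5 time slots are needed.
A valid assignment using 5 time slots: Budget=5, Legal=4, Hiring=2, Planning=3, Design=1, Strategy=4, Finance=3, Safety=5. No two conflicting committees share a time slot.

5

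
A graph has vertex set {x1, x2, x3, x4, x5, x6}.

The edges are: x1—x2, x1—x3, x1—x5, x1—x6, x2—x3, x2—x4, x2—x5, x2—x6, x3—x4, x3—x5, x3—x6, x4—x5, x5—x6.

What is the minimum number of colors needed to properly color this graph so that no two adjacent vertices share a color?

x1, x2, x3, x5, x6 are mutually adjacent (a clique of size 5), so at least 5 colors are needed.
5 colors suffice: x1=purple, x2=red, x3=blue, x4=yellow, x5=green, x6=yellow. Every edge joins two different colors.

5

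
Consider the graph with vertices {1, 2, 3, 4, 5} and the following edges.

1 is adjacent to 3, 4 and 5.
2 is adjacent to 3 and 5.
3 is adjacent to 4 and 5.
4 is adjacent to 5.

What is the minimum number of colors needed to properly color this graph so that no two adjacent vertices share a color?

1, 3, 4, 5 are mutually adjacent (a clique of size 4), so at least 4 colors are needed.
One proper 4-coloring: 1=green, 2=green, 3=red, 4=yellow, 5=blue. Every edge joins two different colors.

4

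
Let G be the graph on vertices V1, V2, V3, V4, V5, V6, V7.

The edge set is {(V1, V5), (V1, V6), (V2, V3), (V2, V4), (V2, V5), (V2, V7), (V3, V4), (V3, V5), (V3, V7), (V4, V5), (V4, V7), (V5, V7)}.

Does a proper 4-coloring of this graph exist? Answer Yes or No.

No

V2, V3, V4, V5, V7 are mutually adjacent (a clique of size 5), so at least 5 colors are needed.
So 4 colors are not enough.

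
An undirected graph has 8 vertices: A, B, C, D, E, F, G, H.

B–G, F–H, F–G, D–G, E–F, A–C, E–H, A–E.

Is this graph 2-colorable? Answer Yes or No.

No

E, F, H are pairwise adjacent, so at least 3 colors are needed.
So 2 colors are not enough.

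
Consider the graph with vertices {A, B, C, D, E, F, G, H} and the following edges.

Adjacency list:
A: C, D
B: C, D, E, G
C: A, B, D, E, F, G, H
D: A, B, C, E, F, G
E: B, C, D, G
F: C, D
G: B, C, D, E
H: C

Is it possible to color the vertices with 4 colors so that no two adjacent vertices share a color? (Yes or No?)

No

B, C, D, E, G form a clique, so at least 5 colors are needed.
So 4 colors are not enough.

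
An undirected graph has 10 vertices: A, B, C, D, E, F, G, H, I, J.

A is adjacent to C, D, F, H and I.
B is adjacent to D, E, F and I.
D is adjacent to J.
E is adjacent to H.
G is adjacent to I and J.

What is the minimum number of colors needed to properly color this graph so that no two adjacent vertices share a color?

3

The cycle H-A-F-B-E-H has odd length 5, so it cannot be 2-colored; at least 3 colors are needed.
3 colors suffice: color 1 → {A, B, J}; color 2 → {C, D, F, H, I}; color 3 → {E, G}. Each edge has distinct colors on its endpoints.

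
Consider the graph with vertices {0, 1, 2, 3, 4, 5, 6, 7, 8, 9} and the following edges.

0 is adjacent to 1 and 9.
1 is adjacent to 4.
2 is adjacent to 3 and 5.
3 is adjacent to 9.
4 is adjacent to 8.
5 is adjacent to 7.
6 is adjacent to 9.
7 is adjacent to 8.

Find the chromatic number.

The cycle 8-7-5-2-3-9-0-1-4-8 has odd length 9, so it cannot be 2-colored; at least 3 colors are needed.
3 colors suffice: color a → {1, 5, 8, 9}; color b → {0, 3, 4, 6, 7}; color c → {2}. No two adjacent vertices share a color.

3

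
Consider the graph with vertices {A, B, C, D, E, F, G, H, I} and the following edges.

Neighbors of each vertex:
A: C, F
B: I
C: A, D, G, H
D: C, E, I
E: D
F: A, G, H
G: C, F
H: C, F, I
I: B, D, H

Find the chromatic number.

D and E are adjacent, so at least 2 colors are needed.
2 colors suffice: A=blue, B=blue, C=red, D=blue, E=red, F=red, G=blue, H=blue, I=red. Every edge joins two different colors.

2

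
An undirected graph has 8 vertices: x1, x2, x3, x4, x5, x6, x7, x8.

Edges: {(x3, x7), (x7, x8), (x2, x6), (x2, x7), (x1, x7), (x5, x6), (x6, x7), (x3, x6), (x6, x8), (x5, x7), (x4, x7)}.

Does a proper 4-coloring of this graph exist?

Yes

The chromatic number is 3. x6, x7, x8 form a triangle, so at least 3 colors are needed.
One proper 3-coloring: x1=2, x2=3, x3=3, x4=2, x5=3, x6=2, x7=1, x8=3.
Since 4 ≥ 3, a proper 4-coloring certainly exists.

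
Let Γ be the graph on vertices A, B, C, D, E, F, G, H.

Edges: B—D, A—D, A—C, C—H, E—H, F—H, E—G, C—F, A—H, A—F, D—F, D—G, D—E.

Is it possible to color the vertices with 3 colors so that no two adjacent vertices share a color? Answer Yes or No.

No

A, C, F, H are pairwise adjacent (a clique of size 4), so at least 4 colors are needed.
So 3 colors are not enough.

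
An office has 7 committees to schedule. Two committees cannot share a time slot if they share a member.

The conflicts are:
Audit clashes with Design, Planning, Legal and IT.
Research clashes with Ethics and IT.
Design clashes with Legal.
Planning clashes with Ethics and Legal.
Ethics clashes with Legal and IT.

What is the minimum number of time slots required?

3

Audit, Planning, Legal are mutually in conflict, so at least 3 time slots are needed.
3 time slots suffice: Audit=2, Research=3, Design=3, Planning=3, Ethics=2, Legal=1, IT=1. Each listed conflict is separated.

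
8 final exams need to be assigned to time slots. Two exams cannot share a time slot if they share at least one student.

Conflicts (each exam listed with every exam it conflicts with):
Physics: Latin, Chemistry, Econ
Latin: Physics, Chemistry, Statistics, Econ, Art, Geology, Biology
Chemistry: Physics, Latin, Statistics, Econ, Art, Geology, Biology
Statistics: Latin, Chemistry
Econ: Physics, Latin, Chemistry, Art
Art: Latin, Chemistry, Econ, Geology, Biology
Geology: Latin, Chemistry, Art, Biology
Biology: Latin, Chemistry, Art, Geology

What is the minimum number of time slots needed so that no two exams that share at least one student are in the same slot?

Latin, Chemistry, Art, Geology, Biology are mutually in conflict, so at least 5 time slots are needed.
5 time slots suffice: Physics=3, Latin=1, Chemistry=2, Statistics=3, Econ=4, Art=3, Geology=5, Biology=4. Each listed conflict is separated.

5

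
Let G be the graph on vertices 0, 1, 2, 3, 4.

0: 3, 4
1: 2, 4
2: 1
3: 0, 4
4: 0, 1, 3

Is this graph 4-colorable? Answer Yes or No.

Yes

The chromatic number is 3. 0, 3, 4 are pairwise adjacent, so at least 3 colors are needed.
A valid assignment using 3 colors: 0=blue, 1=blue, 2=red, 3=green, 4=red.
Since 4 ≥ 3, a proper 4-coloring certainly exists.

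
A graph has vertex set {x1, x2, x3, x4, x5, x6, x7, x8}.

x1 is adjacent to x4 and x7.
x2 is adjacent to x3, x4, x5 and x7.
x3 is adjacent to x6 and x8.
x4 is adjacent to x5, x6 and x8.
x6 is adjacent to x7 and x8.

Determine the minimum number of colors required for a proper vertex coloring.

x2, x4, x5 are pairwise adjacent, so at least 3 colors are needed.
A valid assignment using 3 colors: x1=B, x2=B, x3=R, x4=R, x5=G, x6=B, x7=R, x8=G. Every edge joins two different colors.

3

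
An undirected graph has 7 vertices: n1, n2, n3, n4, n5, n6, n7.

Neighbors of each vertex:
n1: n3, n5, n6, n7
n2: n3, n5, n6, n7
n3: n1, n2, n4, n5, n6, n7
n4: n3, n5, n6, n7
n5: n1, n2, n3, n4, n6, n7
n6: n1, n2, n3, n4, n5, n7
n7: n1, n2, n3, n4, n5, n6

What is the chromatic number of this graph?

5

n2, n3, n5, n6, n7 are pairwise adjacent (a clique of size 5), so at least 5 colors are needed.
5 colors suffice: color red → {n6}; color blue → {n3}; color green → {n5}; color yellow → {n7}; color purple → {n1, n2, n4}. Every edge joins two different colors.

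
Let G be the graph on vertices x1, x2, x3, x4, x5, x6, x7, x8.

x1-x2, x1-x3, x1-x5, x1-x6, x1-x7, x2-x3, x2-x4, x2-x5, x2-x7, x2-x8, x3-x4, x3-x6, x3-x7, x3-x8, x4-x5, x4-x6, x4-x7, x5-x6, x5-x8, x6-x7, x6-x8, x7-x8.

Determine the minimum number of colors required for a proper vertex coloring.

4

x2, x3, x4, x7 are pairwise adjacent (a clique of size 4), so at least 4 colors are needed.
4 colors suffice: color red → {x5, x7}; color blue → {x3}; color green → {x2, x6}; color yellow → {x1, x4, x8}. Each edge has distinct colors on its endpoints.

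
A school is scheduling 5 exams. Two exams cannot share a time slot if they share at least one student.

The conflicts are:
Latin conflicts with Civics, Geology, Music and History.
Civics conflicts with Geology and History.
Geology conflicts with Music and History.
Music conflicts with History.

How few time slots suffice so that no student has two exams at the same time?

4

Latin, Civics, Geology, History pairwise conflict, so at least 4 time slots are needed.
4 time slots suffice: time slot 1 → {Latin}; time slot 2 → {Geology}; time slot 3 → {History}; time slot 4 → {Civics, Music}. Every pair that conflicts lands in different time slots.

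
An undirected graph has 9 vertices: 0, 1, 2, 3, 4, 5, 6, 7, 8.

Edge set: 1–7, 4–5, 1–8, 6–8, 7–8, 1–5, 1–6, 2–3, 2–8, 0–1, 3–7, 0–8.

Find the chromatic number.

3

1, 6, 8 are mutually adjacent, so at least 3 colors are needed.
3 colors suffice: color red → {1, 2, 4}; color blue → {3, 5, 8}; color green → {0, 6, 7}. Every edge joins two different colors.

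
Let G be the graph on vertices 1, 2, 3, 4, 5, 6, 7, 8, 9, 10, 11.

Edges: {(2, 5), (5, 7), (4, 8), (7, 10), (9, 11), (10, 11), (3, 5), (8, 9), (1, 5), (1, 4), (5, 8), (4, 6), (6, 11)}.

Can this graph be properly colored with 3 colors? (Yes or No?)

Yes

The chromatic number is 3. The cycle 8-4-6-11-9-8 has odd length 5, so it cannot be 2-colored; at least 3 colors are needed.
3 colors suffice: color a → {4, 5, 11}; color b → {1, 2, 3, 6, 7, 8}; color c → {9, 10}.
That is already a proper 3-coloring.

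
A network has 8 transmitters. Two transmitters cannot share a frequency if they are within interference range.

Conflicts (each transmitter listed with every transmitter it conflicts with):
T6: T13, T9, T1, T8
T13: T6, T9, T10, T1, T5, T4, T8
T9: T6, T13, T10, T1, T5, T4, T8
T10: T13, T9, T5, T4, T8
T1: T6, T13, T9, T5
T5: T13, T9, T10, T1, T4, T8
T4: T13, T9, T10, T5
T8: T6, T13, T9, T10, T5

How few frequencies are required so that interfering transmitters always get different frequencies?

T13, T9, T10, T5, T8 are mutually in conflict, so at least 5 frequencies are needed.
A valid assignment using 5 frequencies: T6=3, T13=2, T9=1, T10=5, T1=4, T5=3, T4=4, T8=4. Each listed conflict is separated.

5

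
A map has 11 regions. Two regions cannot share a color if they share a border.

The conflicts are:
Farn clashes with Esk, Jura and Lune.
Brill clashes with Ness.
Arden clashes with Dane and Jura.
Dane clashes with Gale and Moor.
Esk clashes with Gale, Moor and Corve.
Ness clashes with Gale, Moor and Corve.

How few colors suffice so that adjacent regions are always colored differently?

2

Arden and Jura conflict, so at least 2 colors are needed.
One proper 2-coloring: Farn=2, Brill=2, Arden=2, Dane=1, Esk=1, Jura=1, Ness=1, Gale=2, Moor=2, Corve=2, Lune=1. Each listed conflict is separated.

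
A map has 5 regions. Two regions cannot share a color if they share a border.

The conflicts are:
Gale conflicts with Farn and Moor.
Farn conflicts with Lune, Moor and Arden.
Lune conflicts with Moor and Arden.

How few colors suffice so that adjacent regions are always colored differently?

3

Farn, Lune, Arden all conflict with each other, so at least 3 colors are needed.
3 colors suffice: Gale=2, Farn=1, Lune=2, Moor=3, Arden=3. Every pair that conflicts lands in different colors.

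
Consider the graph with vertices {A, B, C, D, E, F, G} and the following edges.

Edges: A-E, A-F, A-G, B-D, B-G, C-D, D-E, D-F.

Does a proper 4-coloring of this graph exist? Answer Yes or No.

Yes

The chromatic number is 3. The cycle B-G-A-E-D-B has odd length 5, so it cannot be 2-colored; at least 3 colors are needed.
One proper 3-coloring: A=red, B=green, C=blue, D=red, E=blue, F=blue, G=blue.
Since 4 ≥ 3, a proper 4-coloring certainly exists.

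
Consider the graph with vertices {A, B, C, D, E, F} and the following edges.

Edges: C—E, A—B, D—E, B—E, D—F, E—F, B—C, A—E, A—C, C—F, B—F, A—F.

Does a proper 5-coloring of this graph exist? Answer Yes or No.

Yes

The chromatic number is 5. A, B, C, E, F are mutually adjacent (a clique of size 5), so at least 5 colors are needed.
A valid assignment using 5 colors: A=yellow, B=purple, C=green, D=green, E=red, F=blue.
That is already a proper 5-coloring.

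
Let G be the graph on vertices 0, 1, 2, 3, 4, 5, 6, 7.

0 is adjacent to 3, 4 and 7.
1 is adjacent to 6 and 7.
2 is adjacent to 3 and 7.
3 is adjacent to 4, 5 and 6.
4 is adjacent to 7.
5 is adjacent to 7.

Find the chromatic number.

0, 4, 7 are mutually adjacent, so at least 3 colors are needed.
A valid assignment using 3 colors: 0=blue, 1=blue, 2=blue, 3=red, 4=green, 5=blue, 6=green, 7=red. Every edge joins two different colors.

3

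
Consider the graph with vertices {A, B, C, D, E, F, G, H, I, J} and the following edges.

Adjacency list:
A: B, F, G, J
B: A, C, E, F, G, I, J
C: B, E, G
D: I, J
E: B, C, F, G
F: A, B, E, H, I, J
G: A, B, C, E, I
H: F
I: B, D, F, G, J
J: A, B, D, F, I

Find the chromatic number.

4

B, C, E, G are pairwise adjacent (a clique of size 4), so at least 4 colors are needed.
4 colors suffice: color 1 → {B, D, H}; color 2 → {F, G}; color 3 → {A, E, I}; color 4 → {C, J}. Each edge has distinct colors on its endpoints.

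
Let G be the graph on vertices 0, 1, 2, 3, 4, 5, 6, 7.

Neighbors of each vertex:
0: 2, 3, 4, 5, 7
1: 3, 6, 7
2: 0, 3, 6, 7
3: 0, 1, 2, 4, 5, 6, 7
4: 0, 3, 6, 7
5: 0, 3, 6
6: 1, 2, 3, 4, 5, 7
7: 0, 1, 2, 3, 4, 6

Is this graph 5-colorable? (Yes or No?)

Yes

The chromatic number is 4. 0, 3, 4, 7 are mutually adjacent (a clique of size 4), so at least 4 colors are needed.
4 colors suffice: 0=c, 1=d, 2=d, 3=a, 4=d, 5=b, 6=c, 7=b.
Since 5 ≥ 4, a proper 5-coloring certainly exists.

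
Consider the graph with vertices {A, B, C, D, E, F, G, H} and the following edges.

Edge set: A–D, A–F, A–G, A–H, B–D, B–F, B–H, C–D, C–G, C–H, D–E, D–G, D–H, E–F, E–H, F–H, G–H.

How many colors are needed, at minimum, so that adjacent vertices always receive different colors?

C, D, G, H are mutually adjacent (a clique of size 4), so at least 4 colors are needed.
4 colors suffice: color 1 → {H}; color 2 → {D, F}; color 3 → {A, B, C, E}; color 4 → {G}. Every edge joins two different colors.

4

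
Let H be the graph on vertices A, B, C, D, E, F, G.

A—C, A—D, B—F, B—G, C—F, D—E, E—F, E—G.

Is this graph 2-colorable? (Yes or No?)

The cycle E-F-C-A-D-E has odd length 5, so it cannot be 2-colored; at least 3 colors are needed.
So 2 colors are not enough.

No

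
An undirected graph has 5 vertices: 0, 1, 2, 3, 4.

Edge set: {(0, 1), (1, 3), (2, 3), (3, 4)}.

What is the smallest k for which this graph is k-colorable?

2

3 and 4 are adjacent, so at least 2 colors are needed.
2 colors suffice: color red → {0, 3}; color blue → {1, 2, 4}. Each edge has distinct colors on its endpoints.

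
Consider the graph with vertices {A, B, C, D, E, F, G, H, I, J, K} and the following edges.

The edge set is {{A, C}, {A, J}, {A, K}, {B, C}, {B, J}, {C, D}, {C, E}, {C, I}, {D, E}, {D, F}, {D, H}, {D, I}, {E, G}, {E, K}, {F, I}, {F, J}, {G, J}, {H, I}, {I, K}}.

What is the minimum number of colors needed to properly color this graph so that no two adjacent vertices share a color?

D, F, I are pairwise adjacent, so at least 3 colors are needed.
A valid assignment using 3 colors: A=2, B=2, C=3, D=2, E=1, F=3, G=2, H=3, I=1, J=1, K=3. Every edge joins two different colors.

3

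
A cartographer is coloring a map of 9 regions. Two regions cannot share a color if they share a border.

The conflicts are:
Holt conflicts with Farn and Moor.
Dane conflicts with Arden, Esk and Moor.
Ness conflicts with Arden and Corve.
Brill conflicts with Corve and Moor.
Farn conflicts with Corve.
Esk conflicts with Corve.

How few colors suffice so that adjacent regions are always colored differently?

3

The cycle Farn-Holt-Moor-Brill-Corve-Farn has odd length 5, so it cannot be 2-colored; at least 3 colors are needed.
One proper 3-coloring: Holt=2, Dane=2, Ness=2, Brill=2, Farn=3, Arden=1, Esk=3, Corve=1, Moor=1. Each listed conflict is separated.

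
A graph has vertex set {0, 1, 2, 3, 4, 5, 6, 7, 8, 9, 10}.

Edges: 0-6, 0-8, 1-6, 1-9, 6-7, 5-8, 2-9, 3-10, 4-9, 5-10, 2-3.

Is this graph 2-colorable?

No

The cycle 6-0-8-5-10-3-2-9-1-6 has odd length 9, so it cannot be 2-colored; at least 3 colors are needed.
So 2 colors are not enough.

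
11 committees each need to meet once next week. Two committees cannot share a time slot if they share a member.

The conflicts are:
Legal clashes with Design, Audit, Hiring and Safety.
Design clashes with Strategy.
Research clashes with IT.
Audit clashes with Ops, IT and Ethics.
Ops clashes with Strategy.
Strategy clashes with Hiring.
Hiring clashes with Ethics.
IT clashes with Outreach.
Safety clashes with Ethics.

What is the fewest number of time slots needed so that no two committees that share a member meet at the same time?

The cycle Legal-Hiring-Strategy-Ops-Audit-Legal has odd length 5, so it cannot be 2-colored; at least 3 time slots are needed.
3 time slots suffice: Legal=1, Design=2, Research=2, Audit=2, Ops=3, Strategy=1, Hiring=2, IT=1, Safety=2, Ethics=1, Outreach=2. No two conflicting committees share a time slot.

3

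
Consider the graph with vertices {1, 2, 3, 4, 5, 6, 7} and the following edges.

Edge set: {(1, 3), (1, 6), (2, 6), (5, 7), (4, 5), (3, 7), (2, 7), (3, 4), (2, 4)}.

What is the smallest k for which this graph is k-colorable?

3

The cycle 1-3-7-2-6-1 has odd length 5, so it cannot be 2-colored; at least 3 colors are needed.
3 colors suffice: color a → {4, 6, 7}; color b → {2, 3, 5}; color c → {1}. No two adjacent vertices share a color.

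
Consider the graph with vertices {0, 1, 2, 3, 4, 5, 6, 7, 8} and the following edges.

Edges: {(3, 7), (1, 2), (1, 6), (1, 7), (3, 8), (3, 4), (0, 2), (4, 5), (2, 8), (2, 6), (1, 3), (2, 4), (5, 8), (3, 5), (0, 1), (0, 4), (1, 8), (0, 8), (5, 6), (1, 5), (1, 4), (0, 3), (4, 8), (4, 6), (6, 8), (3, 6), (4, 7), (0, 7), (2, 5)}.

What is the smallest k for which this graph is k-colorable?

6

1, 3, 4, 5, 6, 8 are pairwise adjacent (a clique of size 6), so at least 6 colors are needed.
6 colors suffice: color a → {4}; color b → {1}; color c → {7, 8}; color d → {2, 3}; color e → {0, 6}; color f → {5}. Each edge has distinct colors on its endpoints.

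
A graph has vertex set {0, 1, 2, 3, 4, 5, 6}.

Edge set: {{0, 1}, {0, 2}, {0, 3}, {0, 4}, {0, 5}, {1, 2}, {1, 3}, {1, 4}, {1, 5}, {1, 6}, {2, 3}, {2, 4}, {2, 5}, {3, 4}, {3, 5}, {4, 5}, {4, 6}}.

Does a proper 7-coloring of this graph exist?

The chromatic number is 6. 0, 1, 2, 3, 4, 5 are mutually adjacent (a clique of size 6), so at least 6 colors are needed.
6 colors suffice: color red → {4}; color blue → {1}; color green → {5, 6}; color yellow → {3}; color purple → {2}; color orange → {0}.
Since 7 ≥ 6, a proper 7-coloring certainly exists.

Yes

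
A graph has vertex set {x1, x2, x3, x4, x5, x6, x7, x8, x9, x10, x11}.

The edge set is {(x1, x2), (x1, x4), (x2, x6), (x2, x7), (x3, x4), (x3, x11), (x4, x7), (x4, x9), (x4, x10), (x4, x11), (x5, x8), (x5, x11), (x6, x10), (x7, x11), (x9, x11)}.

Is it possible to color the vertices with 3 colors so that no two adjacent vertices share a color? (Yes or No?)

The chromatic number is 3. x3, x4, x11 form a triangle, so at least 3 colors are needed.
One proper 3-coloring: x1=B, x2=R, x3=G, x4=R, x5=R, x6=G, x7=G, x8=B, x9=G, x10=B, x11=B.
That is already a proper 3-coloring.

Yes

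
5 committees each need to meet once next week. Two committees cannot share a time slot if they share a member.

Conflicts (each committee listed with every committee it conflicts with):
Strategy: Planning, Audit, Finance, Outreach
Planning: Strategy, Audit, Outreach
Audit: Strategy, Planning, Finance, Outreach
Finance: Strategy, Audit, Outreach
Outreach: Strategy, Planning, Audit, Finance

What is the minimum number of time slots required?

4

Strategy, Audit, Finance, Outreach pairwise conflict, so at least 4 time slots are needed.
4 time slots suffice: Strategy=1, Planning=4, Audit=2, Finance=4, Outreach=3. No two conflicting committees share a time slot.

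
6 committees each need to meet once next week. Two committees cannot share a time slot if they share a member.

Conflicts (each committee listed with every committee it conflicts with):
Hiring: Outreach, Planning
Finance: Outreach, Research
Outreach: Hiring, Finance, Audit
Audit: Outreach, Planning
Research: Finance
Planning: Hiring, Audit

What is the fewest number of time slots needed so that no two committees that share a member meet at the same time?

2

Audit and Planning conflict, so at least 2 time slots are needed.
2 time slots suffice: time slot 1 → {Outreach, Research, Planning}; time slot 2 → {Hiring, Finance, Audit}. No two conflicting committees share a time slot.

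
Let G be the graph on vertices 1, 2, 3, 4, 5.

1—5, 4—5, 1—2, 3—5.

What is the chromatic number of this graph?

2

3 and 5 are adjacent, so at least 2 colors are needed.
2 colors suffice: color a → {2, 5}; color b → {1, 3, 4}. Every edge joins two different colors.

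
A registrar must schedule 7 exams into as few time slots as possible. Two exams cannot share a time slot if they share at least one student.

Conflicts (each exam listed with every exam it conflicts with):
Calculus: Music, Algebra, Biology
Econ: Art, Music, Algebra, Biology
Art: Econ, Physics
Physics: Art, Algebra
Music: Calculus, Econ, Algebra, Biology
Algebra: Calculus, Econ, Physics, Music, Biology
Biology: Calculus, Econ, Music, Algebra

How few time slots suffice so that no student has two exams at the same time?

Econ, Music, Algebra, Biology pairwise conflict, so at least 4 time slots are needed.
A valid assignment using 4 time slots: Calculus=2, Econ=2, Art=1, Physics=2, Music=3, Algebra=1, Biology=4. Every pair that conflicts lands in different time slots.

4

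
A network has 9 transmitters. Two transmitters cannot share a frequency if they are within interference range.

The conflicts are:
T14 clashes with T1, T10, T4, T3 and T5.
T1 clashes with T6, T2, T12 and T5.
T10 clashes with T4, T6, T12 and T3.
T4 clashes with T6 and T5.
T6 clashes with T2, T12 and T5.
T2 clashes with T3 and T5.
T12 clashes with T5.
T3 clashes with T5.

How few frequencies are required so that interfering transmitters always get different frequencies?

T1, T6, T12, T5 all conflict with each other, so at least 4 frequencies are needed.
A valid assignment using 4 frequencies: T14=2, T1=3, T10=1, T4=3, T6=2, T2=4, T12=4, T3=3, T5=1. No two conflicting transmitters share a frequency.

4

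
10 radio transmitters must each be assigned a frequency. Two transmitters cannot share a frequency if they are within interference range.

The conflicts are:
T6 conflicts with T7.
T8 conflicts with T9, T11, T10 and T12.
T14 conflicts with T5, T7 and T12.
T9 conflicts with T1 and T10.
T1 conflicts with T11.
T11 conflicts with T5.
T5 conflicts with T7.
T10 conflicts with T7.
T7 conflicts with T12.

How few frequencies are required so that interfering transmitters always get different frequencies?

T8, T9, T10 are mutually in conflict, so at least 3 frequencies are needed.
3 frequencies suffice: frequency 1 → {T8, T1, T7}; frequency 2 → {T6, T14, T11, T10}; frequency 3 → {T9, T5, T12}. No two conflicting transmitters share a frequency.

3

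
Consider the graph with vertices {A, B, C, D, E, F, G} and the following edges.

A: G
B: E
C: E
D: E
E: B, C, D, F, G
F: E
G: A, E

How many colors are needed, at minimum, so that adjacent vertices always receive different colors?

A and G are adjacent, so at least 2 colors are needed.
2 colors suffice: A=1, B=2, C=2, D=2, E=1, F=2, G=2. Every edge joins two different colors.

2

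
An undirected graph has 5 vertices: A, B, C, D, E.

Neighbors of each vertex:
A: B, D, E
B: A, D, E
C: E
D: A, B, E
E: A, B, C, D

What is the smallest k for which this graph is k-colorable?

4

A, B, D, E are mutually adjacent (a clique of size 4), so at least 4 colors are needed.
One proper 4-coloring: A=3, B=4, C=2, D=2, E=1. Each edge has distinct colors on its endpoints.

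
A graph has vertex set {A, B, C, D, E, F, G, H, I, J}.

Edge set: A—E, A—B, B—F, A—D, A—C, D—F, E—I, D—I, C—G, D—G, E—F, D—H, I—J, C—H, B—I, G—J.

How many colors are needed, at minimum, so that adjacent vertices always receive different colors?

2

C and H are adjacent, so at least 2 colors are needed.
2 colors suffice: color red → {B, C, D, E, J}; color blue → {A, F, G, H, I}. Every edge joins two different colors.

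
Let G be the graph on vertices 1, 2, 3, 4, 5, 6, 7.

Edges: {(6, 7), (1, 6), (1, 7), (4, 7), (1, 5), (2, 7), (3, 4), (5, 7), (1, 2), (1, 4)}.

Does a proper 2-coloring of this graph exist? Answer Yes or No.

1, 6, 7 are pairwise adjacent, so at least 3 colors are needed.
So 2 colors are not enough.

No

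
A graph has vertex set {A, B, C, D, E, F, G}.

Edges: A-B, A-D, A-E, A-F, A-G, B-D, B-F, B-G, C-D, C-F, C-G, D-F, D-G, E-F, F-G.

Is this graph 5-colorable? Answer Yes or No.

The chromatic number is 5. A, B, D, F, G form a clique, so at least 5 colors are needed.
5 colors suffice: color red → {F}; color blue → {E, G}; color green → {A, C}; color yellow → {D}; color purple → {B}.
That is already a proper 5-coloring.

Yes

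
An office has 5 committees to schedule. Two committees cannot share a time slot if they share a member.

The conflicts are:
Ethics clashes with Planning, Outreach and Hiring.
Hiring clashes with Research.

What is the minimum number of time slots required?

Ethics and Planning conflict, so at least 2 time slots are needed.
2 time slots suffice: time slot 1 → {Ethics, Research}; time slot 2 → {Planning, Outreach, Hiring}. No two conflicting committees share a time slot.

2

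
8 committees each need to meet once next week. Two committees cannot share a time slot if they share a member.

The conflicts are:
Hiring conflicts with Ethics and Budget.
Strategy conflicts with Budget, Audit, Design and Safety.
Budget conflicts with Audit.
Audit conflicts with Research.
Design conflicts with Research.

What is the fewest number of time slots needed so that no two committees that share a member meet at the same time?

3

Strategy, Budget, Audit pairwise conflict, so at least 3 time slots are needed.
A valid assignment using 3 time slots: Hiring=1, Ethics=2, Strategy=1, Budget=3, Audit=2, Design=2, Research=1, Safety=2. Every pair that conflicts lands in different time slots.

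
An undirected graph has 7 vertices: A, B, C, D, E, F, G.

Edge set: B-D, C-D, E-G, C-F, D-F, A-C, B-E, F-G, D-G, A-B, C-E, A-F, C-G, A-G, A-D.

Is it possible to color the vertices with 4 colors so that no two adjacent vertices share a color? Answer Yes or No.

No

A, C, D, F, G are mutually adjacent (a clique of size 5), so at least 5 colors are needed.
So 4 colors are not enough.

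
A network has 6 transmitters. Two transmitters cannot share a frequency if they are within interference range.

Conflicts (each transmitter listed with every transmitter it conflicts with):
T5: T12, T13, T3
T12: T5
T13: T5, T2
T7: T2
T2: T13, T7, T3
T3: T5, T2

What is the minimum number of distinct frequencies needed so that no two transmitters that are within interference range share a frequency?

T7 and T2 conflict, so at least 2 frequencies are needed.
2 frequencies suffice: frequency 1 → {T5, T2}; frequency 2 → {T12, T13, T7, T3}. Each listed conflict is separated.

2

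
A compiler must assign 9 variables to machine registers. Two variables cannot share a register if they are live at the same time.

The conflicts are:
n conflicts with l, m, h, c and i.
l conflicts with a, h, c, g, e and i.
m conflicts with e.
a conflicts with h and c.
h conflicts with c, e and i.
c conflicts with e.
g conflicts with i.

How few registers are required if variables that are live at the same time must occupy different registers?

4

l, a, h, c pairwise conflict, so at least 4 registers are needed.
4 registers suffice: register 1 → {l, m}; register 2 → {h, g}; register 3 → {c, i}; register 4 → {n, a, e}. No two conflicting variables share a register.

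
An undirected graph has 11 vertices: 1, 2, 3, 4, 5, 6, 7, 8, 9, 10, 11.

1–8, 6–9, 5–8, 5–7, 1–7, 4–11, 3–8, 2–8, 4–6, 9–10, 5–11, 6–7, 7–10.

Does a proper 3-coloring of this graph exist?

Yes

The chromatic number is 3. The cycle 7-6-4-11-5-7 has odd length 5, so it cannot be 2-colored; at least 3 colors are needed.
A valid assignment using 3 colors: 1=blue, 2=blue, 3=blue, 4=red, 5=blue, 6=blue, 7=red, 8=red, 9=red, 10=blue, 11=green.
That is already a proper 3-coloring.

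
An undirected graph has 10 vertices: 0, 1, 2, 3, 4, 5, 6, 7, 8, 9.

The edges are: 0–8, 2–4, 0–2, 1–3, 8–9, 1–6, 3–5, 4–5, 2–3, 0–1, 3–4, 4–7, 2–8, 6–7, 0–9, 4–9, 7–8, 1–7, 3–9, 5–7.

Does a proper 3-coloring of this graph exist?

Yes

The chromatic number is 3. 1, 6, 7 form a triangle, so at least 3 colors are needed.
A valid assignment using 3 colors: 0=blue, 1=red, 2=green, 3=blue, 4=red, 5=green, 6=green, 7=blue, 8=red, 9=green.
That is already a proper 3-coloring.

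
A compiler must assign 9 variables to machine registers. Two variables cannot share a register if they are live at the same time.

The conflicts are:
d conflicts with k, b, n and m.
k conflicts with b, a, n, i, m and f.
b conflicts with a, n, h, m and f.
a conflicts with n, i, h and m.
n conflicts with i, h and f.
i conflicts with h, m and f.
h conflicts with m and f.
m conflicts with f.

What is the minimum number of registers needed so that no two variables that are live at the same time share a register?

b, n, h, f pairwise conflict, so at least 4 registers are needed.
4 registers suffice: register 1 → {n, m}; register 2 → {b, i}; register 3 → {k, h}; register 4 → {d, a, f}. Every pair that conflicts lands in different registers.

4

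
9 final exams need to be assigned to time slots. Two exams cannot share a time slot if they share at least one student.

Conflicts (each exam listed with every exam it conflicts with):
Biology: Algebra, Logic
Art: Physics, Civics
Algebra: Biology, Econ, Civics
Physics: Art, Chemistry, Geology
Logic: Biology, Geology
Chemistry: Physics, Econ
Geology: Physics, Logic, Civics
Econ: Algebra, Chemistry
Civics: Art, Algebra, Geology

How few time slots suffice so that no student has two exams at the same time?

The cycle Civics-Algebra-Biology-Logic-Geology-Civics has odd length 5, so it cannot be 2-colored; at least 3 time slots are needed.
3 time slots suffice: time slot 1 → {Algebra, Physics, Logic}; time slot 2 → {Biology, Econ, Civics}; time slot 3 → {Art, Chemistry, Geology}. Every pair that conflicts lands in different time slots.

3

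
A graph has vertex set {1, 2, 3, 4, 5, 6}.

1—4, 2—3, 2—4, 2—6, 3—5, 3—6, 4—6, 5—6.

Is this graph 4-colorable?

Yes

The chromatic number is 3. 2, 4, 6 are mutually adjacent, so at least 3 colors are needed.
3 colors suffice: color a → {1, 6}; color b → {3, 4}; color c → {2, 5}.
Since 4 ≥ 3, a proper 4-coloring certainly exists.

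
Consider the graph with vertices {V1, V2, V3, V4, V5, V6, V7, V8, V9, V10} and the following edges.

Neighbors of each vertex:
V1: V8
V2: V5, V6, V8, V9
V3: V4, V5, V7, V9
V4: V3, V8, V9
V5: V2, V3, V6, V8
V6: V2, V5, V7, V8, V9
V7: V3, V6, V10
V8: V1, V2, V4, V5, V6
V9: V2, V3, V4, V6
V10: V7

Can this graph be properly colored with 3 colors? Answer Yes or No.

V2, V5, V6, V8 are pairwise adjacent (a clique of size 4), so at least 4 colors are needed.
So 3 colors are not enough.

No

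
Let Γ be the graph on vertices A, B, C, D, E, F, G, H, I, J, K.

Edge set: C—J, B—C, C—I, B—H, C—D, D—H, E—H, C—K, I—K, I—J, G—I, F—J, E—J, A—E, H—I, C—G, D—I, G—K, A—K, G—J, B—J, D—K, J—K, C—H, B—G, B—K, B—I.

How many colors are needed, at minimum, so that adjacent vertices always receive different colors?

B, C, G, I, J, K are mutually adjacent (a clique of size 6), so at least 6 colors are needed.
6 colors suffice: color 1 → {C, E, F}; color 2 → {H, K}; color 3 → {A, D, J}; color 4 → {I}; color 5 → {B}; color 6 → {G}. Each edge has distinct colors on its endpoints.

6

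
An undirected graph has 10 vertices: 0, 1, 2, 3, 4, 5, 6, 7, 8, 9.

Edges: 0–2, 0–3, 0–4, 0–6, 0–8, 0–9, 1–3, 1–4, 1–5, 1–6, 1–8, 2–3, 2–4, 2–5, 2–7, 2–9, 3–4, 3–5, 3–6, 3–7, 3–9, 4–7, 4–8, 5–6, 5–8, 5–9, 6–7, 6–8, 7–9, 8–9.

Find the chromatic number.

2, 3, 4, 7 are pairwise adjacent (a clique of size 4), so at least 4 colors are needed.
A valid assignment using 4 colors: 0=green, 1=yellow, 2=yellow, 3=red, 4=blue, 5=green, 6=blue, 7=green, 8=red, 9=blue. Every edge joins two different colors.

4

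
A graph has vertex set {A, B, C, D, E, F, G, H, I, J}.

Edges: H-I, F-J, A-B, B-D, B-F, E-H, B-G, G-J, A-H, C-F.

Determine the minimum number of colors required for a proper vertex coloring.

E and H are adjacent, so at least 2 colors are needed.
One proper 2-coloring: A=blue, B=red, C=red, D=blue, E=blue, F=blue, G=blue, H=red, I=blue, J=red. Each edge has distinct colors on its endpoints.

2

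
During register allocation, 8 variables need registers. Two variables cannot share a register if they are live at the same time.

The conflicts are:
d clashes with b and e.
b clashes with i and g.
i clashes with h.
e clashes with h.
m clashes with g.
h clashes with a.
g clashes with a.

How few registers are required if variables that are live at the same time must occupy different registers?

The cycle d-b-i-h-e-d has odd length 5, so it cannot be 2-colored; at least 3 registers are needed.
A valid assignment using 3 registers: d=3, b=1, i=2, e=2, m=1, h=1, g=2, a=3. Each listed conflict is separated.

3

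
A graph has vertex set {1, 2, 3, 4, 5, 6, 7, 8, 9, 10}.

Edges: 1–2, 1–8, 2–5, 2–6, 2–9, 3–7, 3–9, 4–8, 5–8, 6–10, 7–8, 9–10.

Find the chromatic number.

2

5 and 8 are adjacent, so at least 2 colors are needed.
A valid assignment using 2 colors: 1=b, 2=a, 3=a, 4=b, 5=b, 6=b, 7=b, 8=a, 9=b, 10=a. Every edge joins two different colors.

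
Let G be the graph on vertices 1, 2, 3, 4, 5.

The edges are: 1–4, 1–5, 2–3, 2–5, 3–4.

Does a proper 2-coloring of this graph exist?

No

The cycle 5-1-4-3-2-5 has odd length 5, so it cannot be 2-colored; at least 3 colors are needed.
So 2 colors are not enough.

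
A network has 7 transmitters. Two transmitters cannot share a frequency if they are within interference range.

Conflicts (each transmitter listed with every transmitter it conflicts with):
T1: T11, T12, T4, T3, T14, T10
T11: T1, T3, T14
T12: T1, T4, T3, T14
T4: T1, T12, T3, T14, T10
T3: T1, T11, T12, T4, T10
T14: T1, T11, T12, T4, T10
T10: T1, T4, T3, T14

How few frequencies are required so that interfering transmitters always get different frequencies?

T1, T12, T4, T14 pairwise conflict, so at least 4 frequencies are needed.
4 frequencies suffice: frequency 1 → {T1}; frequency 2 → {T3, T14}; frequency 3 → {T11, T4}; frequency 4 → {T12, T10}. Each listed conflict is separated.

4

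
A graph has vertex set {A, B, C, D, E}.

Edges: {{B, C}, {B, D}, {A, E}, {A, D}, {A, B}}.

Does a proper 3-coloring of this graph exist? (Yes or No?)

The chromatic number is 3. A, B, D are mutually adjacent, so at least 3 colors are needed.
3 colors suffice: color 1 → {B, E}; color 2 → {A, C}; color 3 → {D}.
That is already a proper 3-coloring.

Yes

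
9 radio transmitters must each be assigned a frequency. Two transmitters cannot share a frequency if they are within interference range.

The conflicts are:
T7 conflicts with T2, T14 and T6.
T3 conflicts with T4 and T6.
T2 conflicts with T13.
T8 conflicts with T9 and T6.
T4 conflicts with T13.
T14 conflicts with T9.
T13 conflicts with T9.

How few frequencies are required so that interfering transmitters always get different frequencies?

3

The cycle T14-T9-T13-T2-T7-T14 has odd length 5, so it cannot be 2-colored; at least 3 frequencies are needed.
3 frequencies suffice: T7=1, T3=3, T2=3, T8=3, T4=1, T14=2, T13=2, T9=1, T6=2. No two conflicting transmitters share a frequency.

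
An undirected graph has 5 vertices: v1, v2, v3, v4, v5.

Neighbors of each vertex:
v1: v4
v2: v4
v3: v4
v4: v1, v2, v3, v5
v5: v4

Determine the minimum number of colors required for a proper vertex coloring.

2

v2 and v4 are adjacent, so at least 2 colors are needed.
A valid assignment using 2 colors: v1=B, v2=B, v3=B, v4=R, v5=B. No two adjacent vertices share a color.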